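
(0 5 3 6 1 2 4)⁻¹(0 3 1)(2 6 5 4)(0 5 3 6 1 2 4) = (0 4 1 3)(2 5 6)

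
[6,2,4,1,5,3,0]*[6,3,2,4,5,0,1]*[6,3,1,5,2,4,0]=[3,1,4,5,6,2,0]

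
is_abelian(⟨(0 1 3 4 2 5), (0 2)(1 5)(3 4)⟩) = no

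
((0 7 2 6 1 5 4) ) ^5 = (0 5 6 7 4 1 2) 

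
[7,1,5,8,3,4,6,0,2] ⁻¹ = [7,1,8,4,5,2,6,0,3] 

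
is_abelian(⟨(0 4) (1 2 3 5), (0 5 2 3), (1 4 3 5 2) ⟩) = no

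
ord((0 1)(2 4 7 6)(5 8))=4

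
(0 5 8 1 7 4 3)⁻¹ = (0 3 4 7 1 8 5)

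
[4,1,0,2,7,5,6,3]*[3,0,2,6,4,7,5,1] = [4,0,3,2,1,7,5,6]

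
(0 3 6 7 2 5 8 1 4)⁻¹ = (0 4 1 8 5 2 7 6 3)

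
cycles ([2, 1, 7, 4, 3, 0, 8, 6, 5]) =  (0 2 7 6 8 5)(3 4)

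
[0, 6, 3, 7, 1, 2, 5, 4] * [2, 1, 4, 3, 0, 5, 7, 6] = [2, 7, 3, 6, 1, 4, 5, 0] 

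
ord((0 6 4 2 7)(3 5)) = 10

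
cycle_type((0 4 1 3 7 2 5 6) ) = 8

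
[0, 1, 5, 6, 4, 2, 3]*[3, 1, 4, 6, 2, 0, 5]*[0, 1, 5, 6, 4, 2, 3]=[6, 1, 0, 2, 5, 4, 3]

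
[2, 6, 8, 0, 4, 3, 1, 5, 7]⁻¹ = [3, 6, 0, 5, 4, 7, 1, 8, 2]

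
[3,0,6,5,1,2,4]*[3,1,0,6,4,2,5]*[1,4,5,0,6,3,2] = [2,0,3,5,4,1,6]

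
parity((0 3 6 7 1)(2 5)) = odd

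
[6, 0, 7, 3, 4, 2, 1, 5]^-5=[6, 0, 7, 3, 4, 2, 1, 5]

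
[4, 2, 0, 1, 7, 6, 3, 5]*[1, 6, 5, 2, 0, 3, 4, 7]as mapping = [0→0, 1→5, 2→1, 3→6, 4→7, 5→4, 6→2, 7→3]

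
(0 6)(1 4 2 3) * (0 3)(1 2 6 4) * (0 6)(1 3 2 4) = (0 1 3 4)(2 6)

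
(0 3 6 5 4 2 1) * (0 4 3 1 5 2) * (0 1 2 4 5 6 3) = (0 2 6 4 1 5)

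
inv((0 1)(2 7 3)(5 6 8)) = (0 1)(2 3 7)(5 8 6)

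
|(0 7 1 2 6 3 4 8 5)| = 9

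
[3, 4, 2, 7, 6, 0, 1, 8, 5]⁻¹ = [5, 6, 2, 0, 1, 8, 4, 3, 7]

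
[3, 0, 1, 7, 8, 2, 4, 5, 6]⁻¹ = [1, 2, 5, 0, 6, 7, 8, 3, 4]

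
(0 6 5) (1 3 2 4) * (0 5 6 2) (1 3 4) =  (0 2 1 4 3) 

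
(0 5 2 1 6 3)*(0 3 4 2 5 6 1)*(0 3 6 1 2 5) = (0 1 2 3 6 4 5)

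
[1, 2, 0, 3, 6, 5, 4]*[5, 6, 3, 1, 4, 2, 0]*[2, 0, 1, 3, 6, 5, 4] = [4, 3, 5, 0, 2, 1, 6]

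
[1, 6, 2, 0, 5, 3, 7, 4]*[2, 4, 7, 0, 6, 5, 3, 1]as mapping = [0→4, 1→3, 2→7, 3→2, 4→5, 5→0, 6→1, 7→6]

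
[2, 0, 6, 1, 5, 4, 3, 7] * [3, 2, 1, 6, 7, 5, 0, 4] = [1, 3, 0, 2, 5, 7, 6, 4]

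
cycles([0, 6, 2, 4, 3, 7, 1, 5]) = (1 6)(3 4)(5 7)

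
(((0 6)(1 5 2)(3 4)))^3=(0 6)(3 4)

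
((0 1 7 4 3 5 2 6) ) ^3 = (0 4 2 1 3 6 7 5) 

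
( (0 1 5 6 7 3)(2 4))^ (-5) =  (0 1 5 6 7 3)(2 4)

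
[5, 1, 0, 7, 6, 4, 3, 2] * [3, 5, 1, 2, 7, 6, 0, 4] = [6, 5, 3, 4, 0, 7, 2, 1]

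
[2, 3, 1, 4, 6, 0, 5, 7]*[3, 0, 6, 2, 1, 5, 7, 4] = [6, 2, 0, 1, 7, 3, 5, 4]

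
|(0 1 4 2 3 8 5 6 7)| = 9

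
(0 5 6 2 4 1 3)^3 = (0 2 3 6 1 5 4)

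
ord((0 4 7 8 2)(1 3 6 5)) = 20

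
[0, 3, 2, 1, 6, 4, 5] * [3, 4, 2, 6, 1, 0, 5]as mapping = [0→3, 1→6, 2→2, 3→4, 4→5, 5→1, 6→0]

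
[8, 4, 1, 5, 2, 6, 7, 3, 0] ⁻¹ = [8, 2, 4, 7, 1, 3, 5, 6, 0] 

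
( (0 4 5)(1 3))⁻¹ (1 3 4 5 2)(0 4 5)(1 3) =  (0 2 3 1 5)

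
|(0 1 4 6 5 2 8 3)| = 8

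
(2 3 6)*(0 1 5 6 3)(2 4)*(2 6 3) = (0 1 5 3 2)(4 6)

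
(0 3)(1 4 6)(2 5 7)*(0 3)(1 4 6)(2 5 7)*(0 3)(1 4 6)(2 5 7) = (0 3)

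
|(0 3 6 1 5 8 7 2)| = 8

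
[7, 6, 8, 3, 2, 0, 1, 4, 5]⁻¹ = [5, 6, 4, 3, 7, 8, 1, 0, 2]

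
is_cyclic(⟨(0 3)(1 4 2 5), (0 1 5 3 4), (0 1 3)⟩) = no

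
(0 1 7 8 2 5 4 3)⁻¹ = (0 3 4 5 2 8 7 1)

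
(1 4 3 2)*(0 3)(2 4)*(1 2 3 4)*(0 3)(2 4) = (0 2 4 3 1)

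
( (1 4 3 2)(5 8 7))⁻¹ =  (1 2 3 4)(5 7 8)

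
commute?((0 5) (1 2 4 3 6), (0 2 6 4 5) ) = no:(0 5) (1 2 4 3 6)*(0 2 6 4 5) = (1 6) (2 5) (3 4), (0 2 6 4 5)*(0 5) (1 2 4 3 6) = (0 4) (1 2) (3 6) 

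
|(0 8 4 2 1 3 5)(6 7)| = 14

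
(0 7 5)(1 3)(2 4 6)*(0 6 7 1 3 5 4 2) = (0 1 5 6)(4 7)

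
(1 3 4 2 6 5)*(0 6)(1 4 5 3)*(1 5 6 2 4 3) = (0 2)(1 5 3 6)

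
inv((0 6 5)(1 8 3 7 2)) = (0 5 6)(1 2 7 3 8)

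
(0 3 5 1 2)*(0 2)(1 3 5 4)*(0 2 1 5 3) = (0 3 4 5)(1 2)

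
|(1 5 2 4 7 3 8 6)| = 8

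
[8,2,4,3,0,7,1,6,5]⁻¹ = [4,6,1,3,2,8,7,5,0]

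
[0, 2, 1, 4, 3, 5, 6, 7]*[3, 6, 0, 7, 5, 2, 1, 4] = [3, 0, 6, 5, 7, 2, 1, 4]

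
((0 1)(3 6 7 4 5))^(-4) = (3 6 7 4 5)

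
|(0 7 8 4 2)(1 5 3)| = 15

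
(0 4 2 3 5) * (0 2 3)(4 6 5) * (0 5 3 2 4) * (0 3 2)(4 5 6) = (0 4)(2 6)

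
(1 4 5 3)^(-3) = (1 4 5 3)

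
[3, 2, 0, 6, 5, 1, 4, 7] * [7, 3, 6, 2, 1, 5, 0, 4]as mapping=[0→2, 1→6, 2→7, 3→0, 4→5, 5→3, 6→1, 7→4]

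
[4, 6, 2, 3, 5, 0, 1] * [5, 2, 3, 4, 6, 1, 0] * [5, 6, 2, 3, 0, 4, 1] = [1, 5, 3, 0, 6, 4, 2]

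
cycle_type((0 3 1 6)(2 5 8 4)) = 4^2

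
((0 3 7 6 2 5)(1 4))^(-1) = (0 5 2 6 7 3)(1 4)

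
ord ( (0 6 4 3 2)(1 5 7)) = 15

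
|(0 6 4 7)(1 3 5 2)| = 4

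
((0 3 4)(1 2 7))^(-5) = (0 3 4)(1 2 7)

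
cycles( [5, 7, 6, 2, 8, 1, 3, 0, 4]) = (0 5 1 7)(2 6 3)(4 8)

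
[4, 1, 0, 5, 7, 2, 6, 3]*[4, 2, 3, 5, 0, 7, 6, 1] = [0, 2, 4, 7, 1, 3, 6, 5]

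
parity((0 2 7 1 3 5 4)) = even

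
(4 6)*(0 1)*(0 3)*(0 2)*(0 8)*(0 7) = (0 1 3 2 8 7)(4 6)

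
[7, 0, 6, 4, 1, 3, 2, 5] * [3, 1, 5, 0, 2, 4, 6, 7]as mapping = [0→7, 1→3, 2→6, 3→2, 4→1, 5→0, 6→5, 7→4]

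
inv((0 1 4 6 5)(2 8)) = (0 5 6 4 1)(2 8)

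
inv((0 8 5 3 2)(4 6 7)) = (0 2 3 5 8)(4 7 6)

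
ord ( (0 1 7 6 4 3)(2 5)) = 6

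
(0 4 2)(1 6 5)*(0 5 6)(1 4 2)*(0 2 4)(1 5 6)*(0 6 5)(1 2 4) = (0 1 4)(2 5 6)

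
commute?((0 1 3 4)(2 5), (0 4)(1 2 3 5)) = no:(0 1 3 4)(2 5)*(0 4)(1 2 3 5) = (0 2 1 5 3), (0 4)(1 2 3 5)*(0 1 3 4)(2 5) = (1 5 3 2 4)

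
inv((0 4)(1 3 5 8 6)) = (0 4)(1 6 8 5 3)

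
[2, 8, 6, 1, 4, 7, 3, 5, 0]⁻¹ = [8, 3, 0, 6, 4, 7, 2, 5, 1]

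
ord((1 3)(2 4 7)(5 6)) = 6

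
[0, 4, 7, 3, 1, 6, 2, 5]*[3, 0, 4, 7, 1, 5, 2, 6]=[3, 1, 6, 7, 0, 2, 4, 5]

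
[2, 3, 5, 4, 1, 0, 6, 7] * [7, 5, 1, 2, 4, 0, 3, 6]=[1, 2, 0, 4, 5, 7, 3, 6]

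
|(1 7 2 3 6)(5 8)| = 10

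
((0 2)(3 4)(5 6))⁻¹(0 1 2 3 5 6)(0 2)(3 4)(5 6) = (0 4 6 5 2 1)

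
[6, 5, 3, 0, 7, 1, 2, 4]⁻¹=[3, 5, 6, 2, 7, 1, 0, 4]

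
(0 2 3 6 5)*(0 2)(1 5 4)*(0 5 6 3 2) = (0 5)(1 6 4)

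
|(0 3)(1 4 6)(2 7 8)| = 6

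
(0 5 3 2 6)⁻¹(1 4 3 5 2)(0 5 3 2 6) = (1 4 2 3 6)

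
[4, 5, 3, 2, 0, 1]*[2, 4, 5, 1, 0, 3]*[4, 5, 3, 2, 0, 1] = [4, 2, 5, 1, 3, 0]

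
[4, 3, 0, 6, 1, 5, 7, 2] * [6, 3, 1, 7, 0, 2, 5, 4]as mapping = [0→0, 1→7, 2→6, 3→5, 4→3, 5→2, 6→4, 7→1]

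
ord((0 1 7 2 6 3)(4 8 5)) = 6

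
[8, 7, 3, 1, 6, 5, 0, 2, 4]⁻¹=[6, 3, 7, 2, 8, 5, 4, 1, 0]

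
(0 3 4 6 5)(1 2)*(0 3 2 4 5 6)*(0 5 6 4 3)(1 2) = (0 1 3 6 4 5)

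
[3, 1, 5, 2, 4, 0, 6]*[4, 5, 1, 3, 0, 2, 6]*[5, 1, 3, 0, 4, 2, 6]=[0, 2, 3, 1, 5, 4, 6]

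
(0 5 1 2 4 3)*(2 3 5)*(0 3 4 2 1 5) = (0 1 4)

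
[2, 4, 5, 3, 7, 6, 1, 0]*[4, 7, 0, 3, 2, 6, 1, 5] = [0, 2, 6, 3, 5, 1, 7, 4]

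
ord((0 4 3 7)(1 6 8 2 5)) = 20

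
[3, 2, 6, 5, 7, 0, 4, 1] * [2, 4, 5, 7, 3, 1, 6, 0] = [7, 5, 6, 1, 0, 2, 3, 4]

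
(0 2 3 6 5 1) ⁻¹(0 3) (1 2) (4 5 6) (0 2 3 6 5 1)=(0 3) (1 5 4) (2 6) 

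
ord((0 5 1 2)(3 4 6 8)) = 4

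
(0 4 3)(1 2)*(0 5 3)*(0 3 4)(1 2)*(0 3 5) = (0 3)(4 5)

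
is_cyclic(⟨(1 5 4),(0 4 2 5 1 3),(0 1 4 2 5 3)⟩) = no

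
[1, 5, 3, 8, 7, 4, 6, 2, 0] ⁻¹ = [8, 0, 7, 2, 5, 1, 6, 4, 3] 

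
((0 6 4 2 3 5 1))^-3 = (0 3 6 5 4 1 2)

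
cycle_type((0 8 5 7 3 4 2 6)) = 8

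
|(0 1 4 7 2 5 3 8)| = 8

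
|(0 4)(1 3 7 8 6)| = 10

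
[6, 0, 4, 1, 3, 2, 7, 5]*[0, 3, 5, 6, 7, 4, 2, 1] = [2, 0, 7, 3, 6, 5, 1, 4]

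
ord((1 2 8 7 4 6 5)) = 7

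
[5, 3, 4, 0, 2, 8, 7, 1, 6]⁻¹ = [3, 7, 4, 1, 2, 0, 8, 6, 5]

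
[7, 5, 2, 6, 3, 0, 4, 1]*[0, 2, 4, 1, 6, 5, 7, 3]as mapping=[0→3, 1→5, 2→4, 3→7, 4→1, 5→0, 6→6, 7→2]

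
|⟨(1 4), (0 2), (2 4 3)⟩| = 120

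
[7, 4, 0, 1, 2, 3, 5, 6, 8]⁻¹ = [2, 3, 4, 5, 1, 6, 7, 0, 8]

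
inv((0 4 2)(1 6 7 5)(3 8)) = (0 2 4)(1 5 7 6)(3 8)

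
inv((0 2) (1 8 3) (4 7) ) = (0 2) (1 3 8) (4 7) 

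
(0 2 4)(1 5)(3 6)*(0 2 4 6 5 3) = (0 4 2 6)(1 3 5)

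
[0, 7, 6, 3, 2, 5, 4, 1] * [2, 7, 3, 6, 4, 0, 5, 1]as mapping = [0→2, 1→1, 2→5, 3→6, 4→3, 5→0, 6→4, 7→7]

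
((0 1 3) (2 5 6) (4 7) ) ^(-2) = (0 1 3) (2 5 6) 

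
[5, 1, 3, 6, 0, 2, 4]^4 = [6, 1, 0, 5, 3, 4, 2]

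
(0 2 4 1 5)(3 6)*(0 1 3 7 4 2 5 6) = (0 5 1 6 7 4 3)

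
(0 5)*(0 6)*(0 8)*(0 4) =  (0 5 6 8 4)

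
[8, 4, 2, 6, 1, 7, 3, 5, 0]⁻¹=[8, 4, 2, 6, 1, 7, 3, 5, 0]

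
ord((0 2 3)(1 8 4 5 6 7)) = 6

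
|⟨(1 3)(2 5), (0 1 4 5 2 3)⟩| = 720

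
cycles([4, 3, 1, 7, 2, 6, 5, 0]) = (0 4 2 1 3 7)(5 6)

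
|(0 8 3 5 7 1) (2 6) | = 6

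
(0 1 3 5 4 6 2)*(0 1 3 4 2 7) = (0 3 5 2 1 4 6 7)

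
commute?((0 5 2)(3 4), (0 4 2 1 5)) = no:(0 5 2)(3 4)*(0 4 2 1 5) = (1 5)(2 4 3), (0 4 2 1 5)*(0 5 2)(3 4) = (0 3 4)(1 2)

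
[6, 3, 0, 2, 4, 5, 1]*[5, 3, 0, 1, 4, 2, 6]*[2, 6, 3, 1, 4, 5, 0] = [0, 6, 5, 2, 4, 3, 1]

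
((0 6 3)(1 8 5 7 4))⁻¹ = (0 3 6)(1 4 7 5 8)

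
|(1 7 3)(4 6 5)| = 3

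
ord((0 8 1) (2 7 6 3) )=12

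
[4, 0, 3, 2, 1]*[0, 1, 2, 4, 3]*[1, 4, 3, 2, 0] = [2, 1, 0, 3, 4]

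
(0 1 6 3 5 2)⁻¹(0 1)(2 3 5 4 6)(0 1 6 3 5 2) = (0 5 2 4 3)(1 6)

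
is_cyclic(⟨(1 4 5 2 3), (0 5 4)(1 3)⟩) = no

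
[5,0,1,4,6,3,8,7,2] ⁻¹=[1,2,8,5,3,0,4,7,6] 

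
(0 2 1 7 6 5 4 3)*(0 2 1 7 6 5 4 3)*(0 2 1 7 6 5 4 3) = (0 7 4 2 6 3 1 5)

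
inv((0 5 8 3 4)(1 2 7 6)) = (0 4 3 8 5)(1 6 7 2)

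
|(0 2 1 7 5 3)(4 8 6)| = 6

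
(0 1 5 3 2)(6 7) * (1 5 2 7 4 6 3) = (0 5 1 2)(3 7)(4 6)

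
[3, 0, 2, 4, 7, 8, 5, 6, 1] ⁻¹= [1, 8, 2, 0, 3, 6, 7, 4, 5] 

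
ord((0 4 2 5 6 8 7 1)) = 8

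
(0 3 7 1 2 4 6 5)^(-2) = (0 6 2 7)(1 3 5 4)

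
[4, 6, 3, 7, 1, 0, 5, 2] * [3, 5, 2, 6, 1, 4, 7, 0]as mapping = [0→1, 1→7, 2→6, 3→0, 4→5, 5→3, 6→4, 7→2]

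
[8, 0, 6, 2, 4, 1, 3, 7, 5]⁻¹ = [1, 5, 3, 6, 4, 8, 2, 7, 0]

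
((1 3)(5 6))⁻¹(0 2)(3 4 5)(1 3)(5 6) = (0 2)(1 4 6)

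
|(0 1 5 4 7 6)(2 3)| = 6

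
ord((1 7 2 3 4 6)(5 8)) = 6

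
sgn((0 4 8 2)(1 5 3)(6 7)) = 1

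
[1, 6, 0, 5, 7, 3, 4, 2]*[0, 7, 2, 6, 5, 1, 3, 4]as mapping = [0→7, 1→3, 2→0, 3→1, 4→4, 5→6, 6→5, 7→2]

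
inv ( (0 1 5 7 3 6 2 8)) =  (0 8 2 6 3 7 5 1)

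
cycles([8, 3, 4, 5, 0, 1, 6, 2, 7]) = (0 8 7 2 4)(1 3 5)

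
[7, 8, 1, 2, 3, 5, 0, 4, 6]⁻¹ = [6, 2, 3, 4, 7, 5, 8, 0, 1]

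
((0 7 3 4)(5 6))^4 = ()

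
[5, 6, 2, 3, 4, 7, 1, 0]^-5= [5, 6, 2, 3, 4, 7, 1, 0]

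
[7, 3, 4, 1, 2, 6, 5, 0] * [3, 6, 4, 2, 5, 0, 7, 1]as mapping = [0→1, 1→2, 2→5, 3→6, 4→4, 5→7, 6→0, 7→3]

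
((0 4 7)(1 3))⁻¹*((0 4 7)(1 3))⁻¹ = (0 4 7)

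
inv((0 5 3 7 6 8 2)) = (0 2 8 6 7 3 5)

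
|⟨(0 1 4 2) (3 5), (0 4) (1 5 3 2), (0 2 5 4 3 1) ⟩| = 720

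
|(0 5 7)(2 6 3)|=3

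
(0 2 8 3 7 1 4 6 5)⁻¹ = (0 5 6 4 1 7 3 8 2)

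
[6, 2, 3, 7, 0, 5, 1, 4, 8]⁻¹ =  [4, 6, 1, 2, 7, 5, 0, 3, 8]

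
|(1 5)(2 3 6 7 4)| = 10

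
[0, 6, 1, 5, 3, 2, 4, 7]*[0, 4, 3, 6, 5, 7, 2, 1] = [0, 2, 4, 7, 6, 3, 5, 1]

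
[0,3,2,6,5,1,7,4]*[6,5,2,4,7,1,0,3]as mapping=[0→6,1→4,2→2,3→0,4→1,5→5,6→3,7→7]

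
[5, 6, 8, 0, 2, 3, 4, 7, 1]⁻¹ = [3, 8, 4, 5, 6, 0, 1, 7, 2]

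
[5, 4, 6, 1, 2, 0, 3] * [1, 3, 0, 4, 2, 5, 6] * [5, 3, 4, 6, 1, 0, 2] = [0, 4, 2, 6, 5, 3, 1]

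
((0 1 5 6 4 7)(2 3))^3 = (0 6)(1 4)(2 3)(5 7)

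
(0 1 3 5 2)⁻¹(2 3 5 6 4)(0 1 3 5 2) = (0 5 2 6 4)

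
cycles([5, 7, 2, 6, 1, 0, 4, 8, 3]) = (0 5)(1 7 8 3 6 4)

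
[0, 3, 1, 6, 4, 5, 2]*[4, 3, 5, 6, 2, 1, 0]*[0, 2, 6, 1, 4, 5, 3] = [4, 3, 1, 0, 6, 2, 5]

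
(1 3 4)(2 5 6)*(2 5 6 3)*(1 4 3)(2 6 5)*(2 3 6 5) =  (1 5)(3 6)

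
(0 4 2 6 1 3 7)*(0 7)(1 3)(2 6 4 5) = (0 5 2 4 6 3)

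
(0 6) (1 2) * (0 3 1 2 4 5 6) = (1 4 5 6 3) 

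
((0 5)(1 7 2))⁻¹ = (0 5)(1 2 7)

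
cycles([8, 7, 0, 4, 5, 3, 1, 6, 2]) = (0 8 2)(1 7 6)(3 4 5)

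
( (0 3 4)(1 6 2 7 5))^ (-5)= (0 3 4)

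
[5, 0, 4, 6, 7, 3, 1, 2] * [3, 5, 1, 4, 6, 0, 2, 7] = [0, 3, 6, 2, 7, 4, 5, 1]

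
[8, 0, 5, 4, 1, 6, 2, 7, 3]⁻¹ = [1, 4, 6, 8, 3, 2, 5, 7, 0]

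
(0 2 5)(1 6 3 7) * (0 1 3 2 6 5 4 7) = (0 6 2 4 7 3)(1 5)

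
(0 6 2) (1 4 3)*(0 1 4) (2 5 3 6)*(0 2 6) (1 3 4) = (0 6 5 4) (1 2 3) 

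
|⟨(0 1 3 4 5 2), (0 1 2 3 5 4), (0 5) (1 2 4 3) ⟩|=720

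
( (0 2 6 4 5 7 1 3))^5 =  (0 7 6 3 5 2 1 4)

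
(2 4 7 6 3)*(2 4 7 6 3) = (2 7 3 4 6)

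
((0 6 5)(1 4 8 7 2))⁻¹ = (0 5 6)(1 2 7 8 4)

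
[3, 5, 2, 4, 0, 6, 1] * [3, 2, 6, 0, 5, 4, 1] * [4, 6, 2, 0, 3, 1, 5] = [4, 3, 5, 1, 0, 6, 2]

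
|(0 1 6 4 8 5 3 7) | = 8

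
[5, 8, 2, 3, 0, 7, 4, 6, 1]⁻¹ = [4, 8, 2, 3, 6, 0, 7, 5, 1]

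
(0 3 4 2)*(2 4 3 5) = (0 5 2)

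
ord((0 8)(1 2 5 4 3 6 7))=14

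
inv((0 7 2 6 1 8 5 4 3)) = (0 3 4 5 8 1 6 2 7)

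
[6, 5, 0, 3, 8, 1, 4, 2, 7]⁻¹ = [2, 5, 7, 3, 6, 1, 0, 8, 4]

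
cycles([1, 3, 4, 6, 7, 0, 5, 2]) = (0 1 3 6 5)(2 4 7)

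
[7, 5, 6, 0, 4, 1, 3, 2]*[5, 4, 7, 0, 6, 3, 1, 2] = [2, 3, 1, 5, 6, 4, 0, 7]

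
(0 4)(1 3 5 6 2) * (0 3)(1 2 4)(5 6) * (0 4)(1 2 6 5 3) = (0 2 6)(1 4)(3 5)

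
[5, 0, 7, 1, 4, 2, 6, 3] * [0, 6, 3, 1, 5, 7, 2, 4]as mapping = [0→7, 1→0, 2→4, 3→6, 4→5, 5→3, 6→2, 7→1]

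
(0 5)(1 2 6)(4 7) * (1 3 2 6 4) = (0 5)(1 6 3 2 4 7)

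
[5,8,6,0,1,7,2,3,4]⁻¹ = [3,4,6,7,8,0,2,5,1]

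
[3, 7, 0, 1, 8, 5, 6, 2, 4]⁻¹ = [2, 3, 7, 0, 8, 5, 6, 1, 4]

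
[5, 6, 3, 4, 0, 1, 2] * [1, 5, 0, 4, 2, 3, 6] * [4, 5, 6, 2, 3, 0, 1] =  [2, 1, 3, 6, 5, 0, 4]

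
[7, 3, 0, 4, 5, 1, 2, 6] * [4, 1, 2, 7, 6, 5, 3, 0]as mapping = [0→0, 1→7, 2→4, 3→6, 4→5, 5→1, 6→2, 7→3]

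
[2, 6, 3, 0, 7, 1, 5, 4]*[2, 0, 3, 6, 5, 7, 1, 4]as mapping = [0→3, 1→1, 2→6, 3→2, 4→4, 5→0, 6→7, 7→5]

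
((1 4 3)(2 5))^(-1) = (1 3 4)(2 5)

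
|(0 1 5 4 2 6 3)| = 7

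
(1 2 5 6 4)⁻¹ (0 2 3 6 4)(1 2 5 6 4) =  (0 5 3 4 1)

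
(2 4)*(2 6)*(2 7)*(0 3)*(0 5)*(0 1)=(0 3 5 1)(2 4 6 7)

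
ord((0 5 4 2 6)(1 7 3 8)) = 20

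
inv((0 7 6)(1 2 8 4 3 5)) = (0 6 7)(1 5 3 4 8 2)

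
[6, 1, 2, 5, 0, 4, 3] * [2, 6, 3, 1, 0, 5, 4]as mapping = [0→4, 1→6, 2→3, 3→5, 4→2, 5→0, 6→1]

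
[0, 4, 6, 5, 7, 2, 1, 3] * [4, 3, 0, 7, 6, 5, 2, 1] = [4, 6, 2, 5, 1, 0, 3, 7]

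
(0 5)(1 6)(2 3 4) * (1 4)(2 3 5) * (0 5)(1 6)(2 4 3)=(0 4 2)(3 6)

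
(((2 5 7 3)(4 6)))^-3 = (2 5 7 3)(4 6)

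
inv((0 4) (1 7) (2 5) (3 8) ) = (0 4) (1 7) (2 5) (3 8) 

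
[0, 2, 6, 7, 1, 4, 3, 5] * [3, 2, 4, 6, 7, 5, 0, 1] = [3, 4, 0, 1, 2, 7, 6, 5]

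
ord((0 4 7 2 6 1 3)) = 7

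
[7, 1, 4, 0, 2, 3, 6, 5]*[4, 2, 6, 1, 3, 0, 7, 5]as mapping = [0→5, 1→2, 2→3, 3→4, 4→6, 5→1, 6→7, 7→0]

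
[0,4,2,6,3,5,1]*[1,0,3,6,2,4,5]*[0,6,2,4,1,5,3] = [6,2,4,5,3,1,0] 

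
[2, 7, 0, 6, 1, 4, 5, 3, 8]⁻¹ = [2, 4, 0, 7, 5, 6, 3, 1, 8]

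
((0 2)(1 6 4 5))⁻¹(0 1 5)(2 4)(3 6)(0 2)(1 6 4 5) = (0 5)(1 2 6)(3 4)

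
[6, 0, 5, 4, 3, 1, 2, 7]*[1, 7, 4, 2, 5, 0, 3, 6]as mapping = [0→3, 1→1, 2→0, 3→5, 4→2, 5→7, 6→4, 7→6]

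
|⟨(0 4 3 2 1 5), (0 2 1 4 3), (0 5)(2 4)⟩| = 720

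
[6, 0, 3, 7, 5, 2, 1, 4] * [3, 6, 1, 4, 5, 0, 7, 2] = [7, 3, 4, 2, 0, 1, 6, 5]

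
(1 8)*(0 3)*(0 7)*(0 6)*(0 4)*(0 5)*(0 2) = (0 3 7 6 4 5 2)(1 8)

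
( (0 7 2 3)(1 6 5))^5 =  (0 7 2 3)(1 5 6)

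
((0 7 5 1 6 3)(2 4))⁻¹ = (0 3 6 1 5 7)(2 4)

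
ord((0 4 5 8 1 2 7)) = 7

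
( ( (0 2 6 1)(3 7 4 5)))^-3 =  (0 2 6 1)(3 7 4 5)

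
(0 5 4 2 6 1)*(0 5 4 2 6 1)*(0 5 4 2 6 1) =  (0 2)(1 4)(5 6)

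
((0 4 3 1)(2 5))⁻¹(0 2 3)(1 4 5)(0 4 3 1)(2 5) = (0 3 2)(1 4 5)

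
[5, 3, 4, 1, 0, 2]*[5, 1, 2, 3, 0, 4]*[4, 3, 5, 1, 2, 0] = [2, 1, 4, 3, 0, 5]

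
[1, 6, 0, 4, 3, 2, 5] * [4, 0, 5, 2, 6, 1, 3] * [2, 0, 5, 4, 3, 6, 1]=[2, 4, 3, 1, 5, 6, 0]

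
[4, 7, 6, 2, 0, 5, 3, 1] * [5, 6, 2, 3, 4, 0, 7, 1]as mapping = [0→4, 1→1, 2→7, 3→2, 4→5, 5→0, 6→3, 7→6]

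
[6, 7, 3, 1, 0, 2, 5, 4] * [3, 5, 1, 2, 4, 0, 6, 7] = [6, 7, 2, 5, 3, 1, 0, 4]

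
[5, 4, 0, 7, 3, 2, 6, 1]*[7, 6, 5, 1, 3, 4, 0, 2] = [4, 3, 7, 2, 1, 5, 0, 6]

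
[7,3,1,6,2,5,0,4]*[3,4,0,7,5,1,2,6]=[6,7,4,2,0,1,3,5]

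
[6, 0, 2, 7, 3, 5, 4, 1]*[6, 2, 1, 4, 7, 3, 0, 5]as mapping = [0→0, 1→6, 2→1, 3→5, 4→4, 5→3, 6→7, 7→2]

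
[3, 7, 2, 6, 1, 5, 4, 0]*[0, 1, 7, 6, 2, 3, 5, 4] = [6, 4, 7, 5, 1, 3, 2, 0]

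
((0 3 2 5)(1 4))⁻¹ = (0 5 2 3)(1 4)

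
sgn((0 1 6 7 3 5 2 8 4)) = 1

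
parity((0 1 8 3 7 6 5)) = even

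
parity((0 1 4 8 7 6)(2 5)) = even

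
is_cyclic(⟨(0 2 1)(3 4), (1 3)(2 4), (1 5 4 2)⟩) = no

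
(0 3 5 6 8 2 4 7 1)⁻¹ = (0 1 7 4 2 8 6 5 3)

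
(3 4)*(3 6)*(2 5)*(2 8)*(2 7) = (2 5 8 7)(3 4 6)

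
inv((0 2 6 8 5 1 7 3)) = (0 3 7 1 5 8 6 2)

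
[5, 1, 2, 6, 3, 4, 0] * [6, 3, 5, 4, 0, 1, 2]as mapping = [0→1, 1→3, 2→5, 3→2, 4→4, 5→0, 6→6]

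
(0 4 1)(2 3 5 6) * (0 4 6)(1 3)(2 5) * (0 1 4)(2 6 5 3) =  (0 5 1)(2 4)(3 6)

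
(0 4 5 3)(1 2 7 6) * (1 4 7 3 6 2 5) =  (0 7 2 3)(1 5 6 4)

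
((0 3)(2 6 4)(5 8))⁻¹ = (0 3)(2 4 6)(5 8)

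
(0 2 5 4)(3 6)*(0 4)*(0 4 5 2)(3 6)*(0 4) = (0 4 5)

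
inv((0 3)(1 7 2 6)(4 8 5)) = (0 3)(1 6 2 7)(4 5 8)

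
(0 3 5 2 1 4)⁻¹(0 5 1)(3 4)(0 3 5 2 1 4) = (0 5)(2 4 3)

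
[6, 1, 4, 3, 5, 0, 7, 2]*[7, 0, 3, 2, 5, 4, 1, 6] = [1, 0, 5, 2, 4, 7, 6, 3]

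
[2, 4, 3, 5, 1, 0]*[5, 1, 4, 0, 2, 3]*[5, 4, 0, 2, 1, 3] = [1, 0, 5, 2, 4, 3]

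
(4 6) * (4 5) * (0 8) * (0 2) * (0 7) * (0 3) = (0 8 2 7 3) (4 6 5) 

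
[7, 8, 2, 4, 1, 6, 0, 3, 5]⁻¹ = [6, 4, 2, 7, 3, 8, 5, 0, 1]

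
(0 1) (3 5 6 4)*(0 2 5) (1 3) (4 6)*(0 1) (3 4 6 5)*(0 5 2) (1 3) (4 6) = (0 6 2 1) (4 5) 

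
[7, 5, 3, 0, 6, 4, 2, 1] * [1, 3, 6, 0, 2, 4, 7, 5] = [5, 4, 0, 1, 7, 2, 6, 3]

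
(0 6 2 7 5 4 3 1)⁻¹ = (0 1 3 4 5 7 2 6)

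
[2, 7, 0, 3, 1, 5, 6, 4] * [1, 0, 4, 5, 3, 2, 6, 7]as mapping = [0→4, 1→7, 2→1, 3→5, 4→0, 5→2, 6→6, 7→3]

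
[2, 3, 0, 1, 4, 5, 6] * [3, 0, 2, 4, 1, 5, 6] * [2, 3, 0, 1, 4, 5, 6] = [0, 4, 1, 2, 3, 5, 6]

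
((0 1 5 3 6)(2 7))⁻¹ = (0 6 3 5 1)(2 7)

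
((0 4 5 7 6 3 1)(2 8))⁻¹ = (0 1 3 6 7 5 4)(2 8)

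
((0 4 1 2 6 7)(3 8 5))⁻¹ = (0 7 6 2 1 4)(3 5 8)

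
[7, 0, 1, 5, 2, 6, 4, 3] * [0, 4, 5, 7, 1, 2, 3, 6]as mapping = [0→6, 1→0, 2→4, 3→2, 4→5, 5→3, 6→1, 7→7]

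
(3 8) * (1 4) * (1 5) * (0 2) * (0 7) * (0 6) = (0 2 7 6)(1 4 5)(3 8)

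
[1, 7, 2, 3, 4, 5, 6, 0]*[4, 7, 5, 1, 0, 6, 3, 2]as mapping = [0→7, 1→2, 2→5, 3→1, 4→0, 5→6, 6→3, 7→4]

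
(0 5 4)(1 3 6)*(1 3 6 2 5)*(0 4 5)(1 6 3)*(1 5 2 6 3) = (0 3 6 5 2)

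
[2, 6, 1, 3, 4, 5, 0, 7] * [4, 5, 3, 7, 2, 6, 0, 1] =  [3, 0, 5, 7, 2, 6, 4, 1]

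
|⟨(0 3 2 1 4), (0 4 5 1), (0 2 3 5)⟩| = 720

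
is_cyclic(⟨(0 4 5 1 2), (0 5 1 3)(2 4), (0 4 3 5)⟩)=no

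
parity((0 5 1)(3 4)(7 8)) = even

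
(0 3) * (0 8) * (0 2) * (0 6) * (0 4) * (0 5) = (0 3 8 2 6 4 5)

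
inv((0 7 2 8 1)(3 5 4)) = (0 1 8 2 7)(3 4 5)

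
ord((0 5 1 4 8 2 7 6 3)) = 9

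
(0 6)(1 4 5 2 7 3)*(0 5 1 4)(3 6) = (0 3 4 1)(2 7 6 5)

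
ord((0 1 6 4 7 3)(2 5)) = 6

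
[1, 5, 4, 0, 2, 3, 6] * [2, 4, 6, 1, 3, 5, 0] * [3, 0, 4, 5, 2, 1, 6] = [2, 1, 5, 4, 6, 0, 3]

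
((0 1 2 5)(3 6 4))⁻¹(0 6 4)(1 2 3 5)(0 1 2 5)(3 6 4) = (0 2 5 6)(1 4 3)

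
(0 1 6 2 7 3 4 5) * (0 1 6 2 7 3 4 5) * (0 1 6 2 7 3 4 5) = (0 2 4 1 7 5 6 3)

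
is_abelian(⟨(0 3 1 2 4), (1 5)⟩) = no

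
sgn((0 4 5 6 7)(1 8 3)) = 1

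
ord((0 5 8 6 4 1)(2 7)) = 6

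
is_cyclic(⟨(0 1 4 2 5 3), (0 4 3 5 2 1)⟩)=no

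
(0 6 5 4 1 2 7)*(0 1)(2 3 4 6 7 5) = (0 7 1 3 4)(2 5 6)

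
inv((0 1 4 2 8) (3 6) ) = (0 8 2 4 1) (3 6) 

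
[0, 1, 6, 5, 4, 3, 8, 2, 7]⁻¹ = [0, 1, 7, 5, 4, 3, 2, 8, 6]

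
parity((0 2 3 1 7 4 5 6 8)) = even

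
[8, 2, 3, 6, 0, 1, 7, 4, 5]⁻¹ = [4, 5, 1, 2, 7, 8, 3, 6, 0]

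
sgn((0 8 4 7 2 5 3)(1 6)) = -1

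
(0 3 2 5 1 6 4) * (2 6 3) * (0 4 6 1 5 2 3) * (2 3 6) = (0 6 2 3 1)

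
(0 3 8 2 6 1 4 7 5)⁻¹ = (0 5 7 4 1 6 2 8 3)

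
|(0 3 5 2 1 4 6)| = 7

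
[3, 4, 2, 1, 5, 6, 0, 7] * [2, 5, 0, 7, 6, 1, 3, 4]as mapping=[0→7, 1→6, 2→0, 3→5, 4→1, 5→3, 6→2, 7→4]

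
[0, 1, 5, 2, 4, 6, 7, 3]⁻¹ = [0, 1, 3, 7, 4, 2, 5, 6]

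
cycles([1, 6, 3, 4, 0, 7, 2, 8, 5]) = (0 1 6 2 3 4)(5 7 8)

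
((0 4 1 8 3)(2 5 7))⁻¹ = (0 3 8 1 4)(2 7 5)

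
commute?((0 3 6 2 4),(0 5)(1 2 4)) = no:(0 3 6 2 4)*(0 5)(1 2 4) = (0 3 6 4 5)(1 2),(0 5)(1 2 4)*(0 3 6 2 4) = (0 5 3 6 2)(1 4)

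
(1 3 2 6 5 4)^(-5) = (1 3 2 6 5 4)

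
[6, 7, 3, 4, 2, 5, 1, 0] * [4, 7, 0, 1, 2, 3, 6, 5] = [6, 5, 1, 2, 0, 3, 7, 4]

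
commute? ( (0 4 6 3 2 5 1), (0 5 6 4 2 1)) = no: (0 4 6 3 2 5 1) * (0 5 6 4 2 1) = (0 2 6 3 1 5), (0 5 6 4 2 1) * (0 4 6 3 2 5 1) = (0 1 4 5 3 2)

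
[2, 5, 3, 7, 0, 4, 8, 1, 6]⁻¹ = [4, 7, 0, 2, 5, 1, 8, 3, 6]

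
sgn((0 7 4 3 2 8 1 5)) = -1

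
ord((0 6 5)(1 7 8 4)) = 12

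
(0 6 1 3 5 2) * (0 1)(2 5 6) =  (0 2 1 3 6)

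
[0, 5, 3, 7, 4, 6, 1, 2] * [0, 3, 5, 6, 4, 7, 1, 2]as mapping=[0→0, 1→7, 2→6, 3→2, 4→4, 5→1, 6→3, 7→5]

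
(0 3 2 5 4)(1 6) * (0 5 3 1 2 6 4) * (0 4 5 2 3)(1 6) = (0 6 3 1 5 4 2)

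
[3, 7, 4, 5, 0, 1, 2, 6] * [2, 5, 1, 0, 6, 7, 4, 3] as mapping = [0→0, 1→3, 2→6, 3→7, 4→2, 5→5, 6→1, 7→4] 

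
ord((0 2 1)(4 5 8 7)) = 12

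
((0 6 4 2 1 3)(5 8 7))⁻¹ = (0 3 1 2 4 6)(5 7 8)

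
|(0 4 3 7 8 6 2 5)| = 8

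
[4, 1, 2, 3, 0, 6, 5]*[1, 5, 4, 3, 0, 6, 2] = [0, 5, 4, 3, 1, 2, 6]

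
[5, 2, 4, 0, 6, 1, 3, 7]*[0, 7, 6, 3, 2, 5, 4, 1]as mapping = [0→5, 1→6, 2→2, 3→0, 4→4, 5→7, 6→3, 7→1]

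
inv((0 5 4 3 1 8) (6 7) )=(0 8 1 3 4 5) (6 7) 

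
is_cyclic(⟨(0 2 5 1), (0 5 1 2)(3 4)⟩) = no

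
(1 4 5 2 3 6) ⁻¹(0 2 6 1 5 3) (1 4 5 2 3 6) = (0 3 1 4 2 6) 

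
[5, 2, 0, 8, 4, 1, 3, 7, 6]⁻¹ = [2, 5, 1, 6, 4, 0, 8, 7, 3]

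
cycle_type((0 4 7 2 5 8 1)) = 7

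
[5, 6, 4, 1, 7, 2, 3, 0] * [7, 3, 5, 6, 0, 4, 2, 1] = [4, 2, 0, 3, 1, 5, 6, 7]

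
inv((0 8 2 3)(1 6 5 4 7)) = (0 3 2 8)(1 7 4 5 6)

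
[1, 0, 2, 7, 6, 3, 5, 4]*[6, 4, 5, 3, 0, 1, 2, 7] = [4, 6, 5, 7, 2, 3, 1, 0]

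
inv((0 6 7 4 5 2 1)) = (0 1 2 5 4 7 6)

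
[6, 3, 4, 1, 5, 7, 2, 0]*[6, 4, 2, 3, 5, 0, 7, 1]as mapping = [0→7, 1→3, 2→5, 3→4, 4→0, 5→1, 6→2, 7→6]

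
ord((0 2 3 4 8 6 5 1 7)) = 9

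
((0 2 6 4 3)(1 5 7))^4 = (0 3 4 6 2)(1 5 7)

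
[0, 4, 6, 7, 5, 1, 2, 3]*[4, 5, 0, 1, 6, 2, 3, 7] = [4, 6, 3, 7, 2, 5, 0, 1]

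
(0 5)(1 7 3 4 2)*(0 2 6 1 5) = (1 7 3 4 6)(2 5)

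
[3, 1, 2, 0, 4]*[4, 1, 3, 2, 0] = [2, 1, 3, 4, 0]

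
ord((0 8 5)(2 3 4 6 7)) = 15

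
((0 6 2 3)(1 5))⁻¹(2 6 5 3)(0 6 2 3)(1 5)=(0 3 2 1)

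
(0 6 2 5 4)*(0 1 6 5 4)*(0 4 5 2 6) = (0 2 5 4 1)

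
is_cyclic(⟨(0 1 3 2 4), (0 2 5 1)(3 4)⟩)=no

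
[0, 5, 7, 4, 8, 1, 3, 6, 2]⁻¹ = [0, 5, 8, 6, 3, 1, 7, 2, 4]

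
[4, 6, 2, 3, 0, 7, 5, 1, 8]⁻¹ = [4, 7, 2, 3, 0, 6, 1, 5, 8]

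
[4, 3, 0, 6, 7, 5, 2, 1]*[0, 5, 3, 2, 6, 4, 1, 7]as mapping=[0→6, 1→2, 2→0, 3→1, 4→7, 5→4, 6→3, 7→5]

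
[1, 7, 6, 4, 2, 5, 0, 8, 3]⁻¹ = [6, 0, 4, 8, 3, 5, 2, 1, 7]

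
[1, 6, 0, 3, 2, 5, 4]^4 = [2, 0, 4, 3, 6, 5, 1]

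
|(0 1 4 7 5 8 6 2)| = 8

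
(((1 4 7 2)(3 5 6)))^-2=(1 7)(2 4)(3 5 6)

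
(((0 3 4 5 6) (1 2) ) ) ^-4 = (0 3 4 5 6) 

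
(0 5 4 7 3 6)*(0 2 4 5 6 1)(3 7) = (0 6 2 4 3 1)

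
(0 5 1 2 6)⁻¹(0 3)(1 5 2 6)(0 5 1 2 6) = (0 2 1 6)(3 5)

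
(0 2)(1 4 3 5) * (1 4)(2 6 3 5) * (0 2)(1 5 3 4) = (0 6 4 3)(1 5)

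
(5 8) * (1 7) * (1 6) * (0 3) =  (0 3)(1 7 6)(5 8)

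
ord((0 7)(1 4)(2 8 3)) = 6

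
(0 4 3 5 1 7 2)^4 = (0 1 4 7 3 2 5)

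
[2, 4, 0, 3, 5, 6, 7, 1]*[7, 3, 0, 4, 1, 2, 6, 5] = [0, 1, 7, 4, 2, 6, 5, 3] 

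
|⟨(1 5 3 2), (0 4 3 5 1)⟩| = 120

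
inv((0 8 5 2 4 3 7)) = (0 7 3 4 2 5 8)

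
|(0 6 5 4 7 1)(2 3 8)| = 6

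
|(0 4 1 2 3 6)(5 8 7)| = 6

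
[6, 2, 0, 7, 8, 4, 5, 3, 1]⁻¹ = [2, 8, 1, 7, 5, 6, 0, 3, 4]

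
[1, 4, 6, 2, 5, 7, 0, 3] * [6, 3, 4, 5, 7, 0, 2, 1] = [3, 7, 2, 4, 0, 1, 6, 5]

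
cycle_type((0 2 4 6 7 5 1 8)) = 8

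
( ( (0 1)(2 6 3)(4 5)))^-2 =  (2 6 3)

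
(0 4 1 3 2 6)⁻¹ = (0 6 2 3 1 4)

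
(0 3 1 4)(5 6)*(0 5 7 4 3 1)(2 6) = (0 1 3)(2 6 7 4 5)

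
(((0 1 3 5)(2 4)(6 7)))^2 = (0 3)(1 5)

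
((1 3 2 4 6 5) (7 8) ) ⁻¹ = (1 5 6 4 2 3) (7 8) 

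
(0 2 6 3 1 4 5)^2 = (0 6 1 5 2 3 4)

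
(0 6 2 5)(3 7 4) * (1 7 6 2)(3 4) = (0 2 5)(1 7 3 6)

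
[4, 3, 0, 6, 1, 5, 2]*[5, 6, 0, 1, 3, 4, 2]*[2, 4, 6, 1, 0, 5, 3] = [1, 4, 5, 6, 3, 0, 2]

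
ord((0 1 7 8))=4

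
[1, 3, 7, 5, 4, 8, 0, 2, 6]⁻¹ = [6, 0, 7, 1, 4, 3, 8, 2, 5]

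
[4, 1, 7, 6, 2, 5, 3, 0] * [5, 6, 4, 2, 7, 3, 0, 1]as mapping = [0→7, 1→6, 2→1, 3→0, 4→4, 5→3, 6→2, 7→5]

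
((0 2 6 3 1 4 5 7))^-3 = (0 4 6 7 1 2 5 3)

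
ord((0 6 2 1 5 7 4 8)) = 8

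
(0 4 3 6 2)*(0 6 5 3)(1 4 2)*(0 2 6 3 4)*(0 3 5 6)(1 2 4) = (1 3 6 2 5)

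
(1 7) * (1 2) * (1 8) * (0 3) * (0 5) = (0 3 5)(1 7 2 8)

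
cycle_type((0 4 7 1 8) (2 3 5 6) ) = 4.5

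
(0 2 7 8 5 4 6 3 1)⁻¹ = (0 1 3 6 4 5 8 7 2)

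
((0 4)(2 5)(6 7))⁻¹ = (0 4)(2 5)(6 7)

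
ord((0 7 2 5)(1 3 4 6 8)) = 20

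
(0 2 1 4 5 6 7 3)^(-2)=(0 7 5 1)(2 3 6 4)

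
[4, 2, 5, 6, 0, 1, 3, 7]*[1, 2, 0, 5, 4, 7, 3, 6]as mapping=[0→4, 1→0, 2→7, 3→3, 4→1, 5→2, 6→5, 7→6]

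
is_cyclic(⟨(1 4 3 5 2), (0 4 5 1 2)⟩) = no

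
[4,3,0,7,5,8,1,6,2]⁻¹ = [2,6,8,1,0,4,7,3,5]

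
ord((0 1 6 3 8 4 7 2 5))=9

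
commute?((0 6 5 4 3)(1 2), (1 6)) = no:(0 6 5 4 3)(1 2)*(1 6) = (0 1 2 6 5 4 3), (1 6)*(0 6 5 4 3)(1 2) = (0 6 2 1 5 4 3)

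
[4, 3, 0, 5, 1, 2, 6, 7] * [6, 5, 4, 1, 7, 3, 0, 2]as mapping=[0→7, 1→1, 2→6, 3→3, 4→5, 5→4, 6→0, 7→2]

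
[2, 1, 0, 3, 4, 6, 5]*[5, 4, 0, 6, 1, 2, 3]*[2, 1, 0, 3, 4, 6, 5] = [2, 4, 6, 5, 1, 3, 0]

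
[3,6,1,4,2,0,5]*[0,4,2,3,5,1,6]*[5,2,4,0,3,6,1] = [0,1,3,6,4,5,2]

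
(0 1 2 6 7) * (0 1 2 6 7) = (0 2 7 1 6)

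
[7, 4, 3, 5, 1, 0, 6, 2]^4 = [5, 1, 7, 2, 4, 3, 6, 0]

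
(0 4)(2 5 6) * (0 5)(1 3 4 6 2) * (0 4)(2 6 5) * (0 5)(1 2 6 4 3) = (2 3 5 4 6)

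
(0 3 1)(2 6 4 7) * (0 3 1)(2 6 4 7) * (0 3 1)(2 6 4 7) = (2 7 4 6)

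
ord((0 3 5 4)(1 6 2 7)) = 4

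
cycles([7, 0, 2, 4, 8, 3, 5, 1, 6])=(0 7 1)(3 4 8 6 5)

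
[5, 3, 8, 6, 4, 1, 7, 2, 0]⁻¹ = [8, 5, 7, 1, 4, 0, 3, 6, 2]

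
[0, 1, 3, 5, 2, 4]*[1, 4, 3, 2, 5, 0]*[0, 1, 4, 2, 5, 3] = [1, 5, 4, 0, 2, 3]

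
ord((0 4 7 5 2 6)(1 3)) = 6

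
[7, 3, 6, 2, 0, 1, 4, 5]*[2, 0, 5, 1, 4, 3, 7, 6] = [6, 1, 7, 5, 2, 0, 4, 3]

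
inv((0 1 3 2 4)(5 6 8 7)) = (0 4 2 3 1)(5 7 8 6)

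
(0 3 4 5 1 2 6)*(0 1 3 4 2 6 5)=(0 4)(1 6)(2 5 3)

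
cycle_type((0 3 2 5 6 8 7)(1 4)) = 2.7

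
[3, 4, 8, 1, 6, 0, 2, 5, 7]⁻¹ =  [5, 3, 6, 0, 1, 7, 4, 8, 2]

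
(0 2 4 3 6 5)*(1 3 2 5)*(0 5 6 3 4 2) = (0 6 1 4)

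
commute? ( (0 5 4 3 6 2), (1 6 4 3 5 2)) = no: (0 5 4 3 6 2) * (1 6 4 3 5 2) = (0 2)(1 6)(3 4 5), (1 6 4 3 5 2) * (0 5 4 3 6 2) = (0 5)(1 2)(3 4 6)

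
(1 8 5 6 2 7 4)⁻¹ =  (1 4 7 2 6 5 8)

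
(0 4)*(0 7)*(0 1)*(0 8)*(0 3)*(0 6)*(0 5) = (0 4 7 1 8 3 6 5)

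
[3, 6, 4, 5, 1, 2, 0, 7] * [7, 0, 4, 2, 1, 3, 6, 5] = [2, 6, 1, 3, 0, 4, 7, 5]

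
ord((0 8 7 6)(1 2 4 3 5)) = 20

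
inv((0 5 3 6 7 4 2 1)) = (0 1 2 4 7 6 3 5)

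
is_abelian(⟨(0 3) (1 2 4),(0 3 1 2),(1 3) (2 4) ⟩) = no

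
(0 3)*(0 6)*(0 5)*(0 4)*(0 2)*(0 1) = (0 3 6 5 4 2 1)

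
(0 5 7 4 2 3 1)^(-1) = (0 1 3 2 4 7 5)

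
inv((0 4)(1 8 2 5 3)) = (0 4)(1 3 5 2 8)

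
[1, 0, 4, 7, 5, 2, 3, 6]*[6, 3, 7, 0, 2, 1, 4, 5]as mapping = [0→3, 1→6, 2→2, 3→5, 4→1, 5→7, 6→0, 7→4]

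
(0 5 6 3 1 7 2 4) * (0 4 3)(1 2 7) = (0 5 6)(2 3)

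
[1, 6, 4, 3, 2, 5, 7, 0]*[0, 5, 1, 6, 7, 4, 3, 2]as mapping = [0→5, 1→3, 2→7, 3→6, 4→1, 5→4, 6→2, 7→0]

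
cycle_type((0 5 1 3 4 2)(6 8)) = 2.6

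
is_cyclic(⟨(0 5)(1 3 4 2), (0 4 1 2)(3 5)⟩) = no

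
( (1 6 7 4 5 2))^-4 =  (1 7 5)(2 6 4)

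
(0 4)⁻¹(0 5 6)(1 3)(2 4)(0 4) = (0 2)(1 3)(4 5 6)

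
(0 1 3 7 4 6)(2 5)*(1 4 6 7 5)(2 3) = (0 4 7 6)(1 2)(3 5)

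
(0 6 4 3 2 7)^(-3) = (0 3)(2 6)(4 7)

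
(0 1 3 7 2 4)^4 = (0 2 3)(1 4 7)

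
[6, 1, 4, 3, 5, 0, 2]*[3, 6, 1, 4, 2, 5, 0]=[0, 6, 2, 4, 5, 3, 1]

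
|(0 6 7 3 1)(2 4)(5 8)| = 10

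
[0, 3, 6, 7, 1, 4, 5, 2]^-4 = [0, 2, 4, 6, 7, 3, 1, 5]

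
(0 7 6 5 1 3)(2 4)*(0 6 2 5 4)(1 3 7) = (0 1 7 2)(3 6 4 5)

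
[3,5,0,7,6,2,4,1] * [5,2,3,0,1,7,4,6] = [0,7,5,6,4,3,1,2]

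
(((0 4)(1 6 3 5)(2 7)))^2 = (1 3)(5 6)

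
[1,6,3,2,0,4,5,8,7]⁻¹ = [4,0,3,2,5,6,1,8,7]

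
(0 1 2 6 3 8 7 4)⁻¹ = (0 4 7 8 3 6 2 1)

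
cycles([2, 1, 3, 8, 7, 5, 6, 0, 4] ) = (0 2 3 8 4 7)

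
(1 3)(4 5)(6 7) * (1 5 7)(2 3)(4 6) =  (1 2 3 5 6)(4 7)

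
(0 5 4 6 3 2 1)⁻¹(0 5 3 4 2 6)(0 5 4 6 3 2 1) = (1 3 5 4 2 6)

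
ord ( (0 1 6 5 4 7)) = 6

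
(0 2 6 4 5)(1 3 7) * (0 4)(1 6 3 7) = (0 2 3 1 7 6)(4 5)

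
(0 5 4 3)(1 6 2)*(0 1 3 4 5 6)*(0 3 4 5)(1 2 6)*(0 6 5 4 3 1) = (2 3)(5 6)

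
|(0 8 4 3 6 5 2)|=7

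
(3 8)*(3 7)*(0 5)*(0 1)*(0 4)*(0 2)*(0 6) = (0 5 1 4 2 6) (3 8 7) 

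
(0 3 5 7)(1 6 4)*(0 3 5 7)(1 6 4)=(0 5)(1 4 6)(3 7)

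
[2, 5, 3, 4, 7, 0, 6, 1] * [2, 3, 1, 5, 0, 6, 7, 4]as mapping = [0→1, 1→6, 2→5, 3→0, 4→4, 5→2, 6→7, 7→3]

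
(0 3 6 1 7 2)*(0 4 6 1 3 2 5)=(0 2 4 6 3 1 7 5)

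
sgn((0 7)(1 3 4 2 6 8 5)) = -1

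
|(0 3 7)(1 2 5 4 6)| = 15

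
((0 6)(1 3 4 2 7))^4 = (1 7 2 4 3)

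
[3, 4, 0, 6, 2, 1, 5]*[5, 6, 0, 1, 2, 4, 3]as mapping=[0→1, 1→2, 2→5, 3→3, 4→0, 5→6, 6→4]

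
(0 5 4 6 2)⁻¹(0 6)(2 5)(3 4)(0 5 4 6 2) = (0 4)(2 5)(3 6)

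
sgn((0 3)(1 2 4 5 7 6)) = 1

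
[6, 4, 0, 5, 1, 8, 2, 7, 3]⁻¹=[2, 4, 6, 8, 1, 3, 0, 7, 5]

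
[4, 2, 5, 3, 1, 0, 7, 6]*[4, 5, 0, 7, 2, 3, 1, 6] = [2, 0, 3, 7, 5, 4, 6, 1]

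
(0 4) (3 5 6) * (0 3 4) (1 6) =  (1 6 4 3 5) 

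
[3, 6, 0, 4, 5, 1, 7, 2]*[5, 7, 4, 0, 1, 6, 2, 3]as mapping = [0→0, 1→2, 2→5, 3→1, 4→6, 5→7, 6→3, 7→4]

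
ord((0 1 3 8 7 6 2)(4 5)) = 14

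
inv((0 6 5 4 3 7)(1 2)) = (0 7 3 4 5 6)(1 2)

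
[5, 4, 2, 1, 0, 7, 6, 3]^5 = [4, 3, 2, 7, 1, 0, 6, 5]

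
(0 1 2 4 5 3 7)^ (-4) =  (0 4 7 2 3 1 5)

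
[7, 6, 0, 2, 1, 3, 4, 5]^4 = [2, 6, 3, 5, 1, 7, 4, 0]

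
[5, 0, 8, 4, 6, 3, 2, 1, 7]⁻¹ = [1, 7, 6, 5, 3, 0, 4, 8, 2]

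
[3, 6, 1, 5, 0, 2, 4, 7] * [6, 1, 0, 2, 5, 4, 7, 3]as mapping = [0→2, 1→7, 2→1, 3→4, 4→6, 5→0, 6→5, 7→3]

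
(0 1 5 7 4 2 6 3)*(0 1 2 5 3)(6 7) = (0 2 7 4 5 6)(1 3)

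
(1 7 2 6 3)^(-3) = (1 2 3 7 6)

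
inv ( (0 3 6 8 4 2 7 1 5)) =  (0 5 1 7 2 4 8 6 3)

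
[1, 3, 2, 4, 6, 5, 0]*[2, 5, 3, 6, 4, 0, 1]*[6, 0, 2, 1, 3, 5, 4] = [5, 4, 1, 3, 0, 6, 2]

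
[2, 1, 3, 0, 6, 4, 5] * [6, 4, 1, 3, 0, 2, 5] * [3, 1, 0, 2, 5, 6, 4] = [1, 5, 2, 4, 6, 3, 0]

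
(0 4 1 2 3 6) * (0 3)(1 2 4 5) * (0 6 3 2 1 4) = (0 5 4 1)(2 6)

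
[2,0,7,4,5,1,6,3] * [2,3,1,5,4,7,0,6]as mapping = [0→1,1→2,2→6,3→4,4→7,5→3,6→0,7→5]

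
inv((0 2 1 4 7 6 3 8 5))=(0 5 8 3 6 7 4 1 2)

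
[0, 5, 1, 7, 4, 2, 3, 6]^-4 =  [0, 2, 5, 6, 4, 1, 7, 3]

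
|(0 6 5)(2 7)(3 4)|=6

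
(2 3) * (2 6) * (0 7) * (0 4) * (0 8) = (0 7 4 8)(2 3 6)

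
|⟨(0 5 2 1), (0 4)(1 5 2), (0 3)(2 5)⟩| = 720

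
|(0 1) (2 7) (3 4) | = 2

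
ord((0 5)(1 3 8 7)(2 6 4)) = 12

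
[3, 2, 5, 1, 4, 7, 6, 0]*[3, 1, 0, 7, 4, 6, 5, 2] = [7, 0, 6, 1, 4, 2, 5, 3]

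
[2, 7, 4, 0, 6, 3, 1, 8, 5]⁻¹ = [3, 6, 0, 5, 2, 8, 4, 1, 7]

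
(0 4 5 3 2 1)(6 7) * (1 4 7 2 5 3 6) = (0 7 1)(2 4 3 5 6)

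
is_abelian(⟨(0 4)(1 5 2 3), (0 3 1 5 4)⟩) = no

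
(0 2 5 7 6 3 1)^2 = (0 5 6 1 2 7 3)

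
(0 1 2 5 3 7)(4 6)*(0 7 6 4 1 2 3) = (0 2 5)(1 3 6)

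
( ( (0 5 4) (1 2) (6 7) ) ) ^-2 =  (0 5 4) 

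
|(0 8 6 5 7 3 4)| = 7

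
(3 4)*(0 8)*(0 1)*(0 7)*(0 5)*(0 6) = (0 8 1 7 5 6) (3 4) 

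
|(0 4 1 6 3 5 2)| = 7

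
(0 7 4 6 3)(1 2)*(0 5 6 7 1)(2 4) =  (0 1 4 7 2)(3 5 6)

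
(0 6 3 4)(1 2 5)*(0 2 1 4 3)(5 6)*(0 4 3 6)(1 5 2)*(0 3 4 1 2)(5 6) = (1 6)(2 3 5 4)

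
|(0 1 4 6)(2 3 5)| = 12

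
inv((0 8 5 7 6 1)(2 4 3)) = (0 1 6 7 5 8)(2 3 4)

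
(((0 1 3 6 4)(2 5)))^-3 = (0 3 4 1 6)(2 5)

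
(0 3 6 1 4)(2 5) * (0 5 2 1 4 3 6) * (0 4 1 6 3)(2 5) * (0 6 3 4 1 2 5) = (0 4 5 3 1 6 2)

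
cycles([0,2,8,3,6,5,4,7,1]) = (1 2 8)(4 6)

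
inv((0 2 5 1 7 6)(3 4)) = (0 6 7 1 5 2)(3 4)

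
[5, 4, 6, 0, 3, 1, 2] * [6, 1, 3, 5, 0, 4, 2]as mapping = [0→4, 1→0, 2→2, 3→6, 4→5, 5→1, 6→3]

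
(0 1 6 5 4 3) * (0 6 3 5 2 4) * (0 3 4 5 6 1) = (1 4 6 2 5 3)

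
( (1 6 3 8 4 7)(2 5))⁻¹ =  (1 7 4 8 3 6)(2 5)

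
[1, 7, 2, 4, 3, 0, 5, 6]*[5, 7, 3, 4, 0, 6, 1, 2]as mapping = [0→7, 1→2, 2→3, 3→0, 4→4, 5→5, 6→6, 7→1]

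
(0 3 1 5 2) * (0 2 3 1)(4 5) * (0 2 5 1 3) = (0 3 2 5)(1 4)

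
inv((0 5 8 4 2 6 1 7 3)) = (0 3 7 1 6 2 4 8 5)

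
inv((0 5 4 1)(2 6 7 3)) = (0 1 4 5)(2 3 7 6)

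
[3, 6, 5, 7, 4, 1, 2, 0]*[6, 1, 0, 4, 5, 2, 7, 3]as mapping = [0→4, 1→7, 2→2, 3→3, 4→5, 5→1, 6→0, 7→6]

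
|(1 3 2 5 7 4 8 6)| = 8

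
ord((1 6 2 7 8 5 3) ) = 7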